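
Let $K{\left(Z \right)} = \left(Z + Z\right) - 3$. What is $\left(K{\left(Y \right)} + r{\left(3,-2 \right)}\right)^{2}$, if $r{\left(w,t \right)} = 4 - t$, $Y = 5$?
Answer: $169$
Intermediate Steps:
$K{\left(Z \right)} = -3 + 2 Z$ ($K{\left(Z \right)} = 2 Z - 3 = -3 + 2 Z$)
$\left(K{\left(Y \right)} + r{\left(3,-2 \right)}\right)^{2} = \left(\left(-3 + 2 \cdot 5\right) + \left(4 - -2\right)\right)^{2} = \left(\left(-3 + 10\right) + \left(4 + 2\right)\right)^{2} = \left(7 + 6\right)^{2} = 13^{2} = 169$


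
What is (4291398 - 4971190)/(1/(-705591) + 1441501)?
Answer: -239827558536/508555066045 ≈ -0.47159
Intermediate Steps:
(4291398 - 4971190)/(1/(-705591) + 1441501) = -679792/(-1/705591 + 1441501) = -679792/1017110132090/705591 = -679792*705591/1017110132090 = -239827558536/508555066045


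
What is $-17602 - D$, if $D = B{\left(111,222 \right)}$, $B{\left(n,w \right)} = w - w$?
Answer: $-17602$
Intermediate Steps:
$B{\left(n,w \right)} = 0$
$D = 0$
$-17602 - D = -17602 - 0 = -17602 + 0 = -17602$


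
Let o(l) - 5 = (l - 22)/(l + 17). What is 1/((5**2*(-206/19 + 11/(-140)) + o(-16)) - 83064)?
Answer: -532/44352849 ≈ -1.1995e-5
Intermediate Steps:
o(l) = 5 + (-22 + l)/(17 + l) (o(l) = 5 + (l - 22)/(l + 17) = 5 + (-22 + l)/(17 + l))
1/((5**2*(-206/19 + 11/(-140)) + o(-16)) - 83064) = 1/((5**2*(-206/19 + 11/(-140)) + 3*(21 + 2*(-16))/(17 - 16)) - 83064) = 1/((25*(-206*1/19 + 11*(-1/140)) + 3*(21 - 32)/1) - 83064) = 1/((25*(-206/19 - 11/140) + 3*1*(-11)) - 83064) = 1/((25*(-29049/2660) - 33) - 83064) = 1/((-145245/532 - 33) - 83064) = 1/(-162801/532 - 83064) = 1/(-44352849/532) = -532/44352849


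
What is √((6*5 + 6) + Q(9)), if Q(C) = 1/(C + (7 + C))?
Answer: √901/5 ≈ 6.0033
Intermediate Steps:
Q(C) = 1/(7 + 2*C)
√((6*5 + 6) + Q(9)) = √((6*5 + 6) + 1/(7 + 2*9)) = √((30 + 6) + 1/(7 + 18)) = √(36 + 1/25) = √(901/25) = √901/5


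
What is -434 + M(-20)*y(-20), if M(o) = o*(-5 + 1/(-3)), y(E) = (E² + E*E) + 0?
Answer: 254698/3 ≈ 84899.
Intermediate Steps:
y(E) = 2*E² (y(E) = (E² + E²) + 0 = 2*E² + 0 = 2*E²)
M(o) = -16*o/3 (M(o) = o*(-5 + 1*(-⅓)) = o*(-5 - ⅓) = o*(-16/3) = -16*o/3)
-434 + M(-20)*y(-20) = -434 + (-16/3*(-20))*(2*(-20)²) = -434 + 320*(2*400)/3 = -434 + (320/3)*800 = -434 + 256000/3 = 254698/3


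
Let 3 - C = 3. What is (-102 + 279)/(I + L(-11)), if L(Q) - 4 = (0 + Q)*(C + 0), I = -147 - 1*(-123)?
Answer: -177/20 ≈ -8.8500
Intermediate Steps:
I = -24 (I = -147 + 123 = -24)
C = 0 (C = 3 - 1*3 = 3 - 3 = 0)
L(Q) = 4 (L(Q) = 4 + (0 + Q)*(0 + 0) = 4 + Q*0 = 4 + 0 = 4)
(-102 + 279)/(I + L(-11)) = (-102 + 279)/(-24 + 4) = 177/(-20) = 177*(-1/20) = -177/20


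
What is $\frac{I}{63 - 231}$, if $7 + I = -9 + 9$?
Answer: $\frac{1}{24} \approx 0.041667$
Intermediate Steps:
$I = -7$ ($I = -7 + \left(-9 + 9\right) = -7 + 0 = -7$)
$\frac{I}{63 - 231} = - \frac{7}{63 - 231} = - \frac{7}{-168} = \left(-7\right) \left(- \frac{1}{168}\right) = \frac{1}{24}$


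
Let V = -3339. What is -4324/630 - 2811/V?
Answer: -100531/16695 ≈ -6.0216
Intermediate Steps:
-4324/630 - 2811/V = -4324/630 - 2811/(-3339) = -4324*1/630 - 2811*(-1/3339) = -2162/315 + 937/1113 = -100531/16695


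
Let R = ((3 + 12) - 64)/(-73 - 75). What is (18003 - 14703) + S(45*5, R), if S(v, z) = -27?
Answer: 3273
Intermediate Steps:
R = 49/148 (R = (15 - 64)/(-148) = -49*(-1/148) = 49/148 ≈ 0.33108)
(18003 - 14703) + S(45*5, R) = (18003 - 14703) - 27 = 3300 - 27 = 3273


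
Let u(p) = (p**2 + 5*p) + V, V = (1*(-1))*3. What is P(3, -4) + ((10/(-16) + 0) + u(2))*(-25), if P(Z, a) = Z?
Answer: -2051/8 ≈ -256.38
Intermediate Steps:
V = -3 (V = -1*3 = -3)
u(p) = -3 + p**2 + 5*p (u(p) = (p**2 + 5*p) - 3 = -3 + p**2 + 5*p)
P(3, -4) + ((10/(-16) + 0) + u(2))*(-25) = 3 + ((10/(-16) + 0) + (-3 + 2**2 + 5*2))*(-25) = 3 + ((10*(-1/16) + 0) + (-3 + 4 + 10))*(-25) = 3 + ((-5/8 + 0) + 11)*(-25) = 3 + (-5/8 + 11)*(-25) = 3 + (83/8)*(-25) = 3 - 2075/8 = -2051/8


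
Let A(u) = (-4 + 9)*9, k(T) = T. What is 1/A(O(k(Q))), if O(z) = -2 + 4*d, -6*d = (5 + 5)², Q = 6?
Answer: 1/45 ≈ 0.022222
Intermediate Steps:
d = -50/3 (d = -(5 + 5)²/6 = -⅙*10² = -⅙*100 = -50/3 ≈ -16.667)
O(z) = -206/3 (O(z) = -2 + 4*(-50/3) = -2 - 200/3 = -206/3)
A(u) = 45 (A(u) = 5*9 = 45)
1/A(O(k(Q))) = 1/45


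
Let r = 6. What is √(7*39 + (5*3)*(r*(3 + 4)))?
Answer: √903 ≈ 30.050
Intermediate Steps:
√(7*39 + (5*3)*(r*(3 + 4))) = √(7*39 + (5*3)*(6*(3 + 4))) = √(273 + 15*(6*7)) = √(273 + 15*42) = √(273 + 630) = √903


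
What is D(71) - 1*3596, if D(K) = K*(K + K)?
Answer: 6486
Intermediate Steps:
D(K) = 2*K² (D(K) = K*(2*K) = 2*K²)
D(71) - 1*3596 = 2*71² - 1*3596 = 2*5041 - 3596 = 10082 - 3596 = 6486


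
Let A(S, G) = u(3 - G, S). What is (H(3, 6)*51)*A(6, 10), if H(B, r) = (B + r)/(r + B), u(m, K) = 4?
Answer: 204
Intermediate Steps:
A(S, G) = 4
H(B, r) = 1 (H(B, r) = (B + r)/(B + r) = 1)
(H(3, 6)*51)*A(6, 10) = (1*51)*4 = 51*4 = 204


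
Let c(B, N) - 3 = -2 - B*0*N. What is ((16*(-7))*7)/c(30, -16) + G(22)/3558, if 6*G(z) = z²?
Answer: -4184087/5337 ≈ -783.98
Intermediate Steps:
G(z) = z²/6
c(B, N) = 1 (c(B, N) = 3 + (-2 - B*0*N) = 3 + (-2 - 0*N) = 3 + (-2 - 1*0) = 3 + (-2 + 0) = 3 - 2 = 1)
((16*(-7))*7)/c(30, -16) + G(22)/3558 = ((16*(-7))*7)/1 + ((⅙)*22²)/3558 = -112*7*1 + ((⅙)*484)*(1/3558) = -784*1 + (242/3)*(1/3558) = -784 + 121/5337 = -4184087/5337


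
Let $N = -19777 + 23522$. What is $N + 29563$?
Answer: $33308$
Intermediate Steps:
$N = 3745$
$N + 29563 = 3745 + 29563 = 33308$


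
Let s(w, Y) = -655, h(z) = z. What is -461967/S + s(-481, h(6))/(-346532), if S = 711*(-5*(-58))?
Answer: -26658548999/11908572180 ≈ -2.2386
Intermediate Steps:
S = 206190 (S = 711*290 = 206190)
-461967/S + s(-481, h(6))/(-346532) = -461967/206190 - 655/(-346532) = -461967*1/206190 - 655*(-1/346532) = -153989/68730 + 655/346532 = -26658548999/11908572180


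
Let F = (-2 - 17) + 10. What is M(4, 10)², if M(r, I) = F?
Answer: 81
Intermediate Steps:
F = -9 (F = -19 + 10 = -9)
M(r, I) = -9
M(4, 10)² = (-9)² = 81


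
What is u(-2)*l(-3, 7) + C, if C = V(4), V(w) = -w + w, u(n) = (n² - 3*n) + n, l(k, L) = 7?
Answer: 56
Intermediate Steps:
u(n) = n² - 2*n
V(w) = 0
C = 0
u(-2)*l(-3, 7) + C = -2*(-2 - 2)*7 + 0 = -2*(-4)*7 + 0 = 8*7 + 0 = 56 + 0 = 56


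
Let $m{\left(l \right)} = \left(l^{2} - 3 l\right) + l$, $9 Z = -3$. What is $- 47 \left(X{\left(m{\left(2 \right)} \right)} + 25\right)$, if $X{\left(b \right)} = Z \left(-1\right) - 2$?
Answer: $- \frac{3290}{3} \approx -1096.7$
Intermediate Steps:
$Z = - \frac{1}{3}$ ($Z = \frac{1}{9} \left(-3\right) = - \frac{1}{3} \approx -0.33333$)
$m{\left(l \right)} = l^{2} - 2 l$
$X{\left(b \right)} = - \frac{5}{3}$ ($X{\left(b \right)} = \left(- \frac{1}{3}\right) \left(-1\right) - 2 = \frac{1}{3} - 2 = - \frac{5}{3}$)
$- 47 \left(X{\left(m{\left(2 \right)} \right)} + 25\right) = - 47 \left(- \frac{5}{3} + 25\right) = \left(-47\right) \frac{70}{3} = - \frac{3290}{3}$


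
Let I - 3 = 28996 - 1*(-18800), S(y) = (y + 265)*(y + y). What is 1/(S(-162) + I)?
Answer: 1/14427 ≈ 6.9314e-5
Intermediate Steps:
S(y) = 2*y*(265 + y) (S(y) = (265 + y)*(2*y) = 2*y*(265 + y))
I = 47799 (I = 3 + (28996 - 1*(-18800)) = 3 + (28996 + 18800) = 3 + 47796 = 47799)
1/(S(-162) + I) = 1/(2*(-162)*(265 - 162) + 47799) = 1/(2*(-162)*103 + 47799) = 1/(-33372 + 47799) = 1/14427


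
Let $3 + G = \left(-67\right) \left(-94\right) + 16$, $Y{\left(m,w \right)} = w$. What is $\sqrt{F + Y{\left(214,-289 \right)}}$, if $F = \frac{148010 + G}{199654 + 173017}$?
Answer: $\frac{i \sqrt{40079870894258}}{372671} \approx 16.988 i$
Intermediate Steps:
$G = 6311$ ($G = -3 + \left(\left(-67\right) \left(-94\right) + 16\right) = -3 + \left(6298 + 16\right) = -3 + 6314 = 6311$)
$F = \frac{154321}{372671}$ ($F = \frac{148010 + 6311}{199654 + 173017} = \frac{154321}{372671} \approx 0.41409$)
$\sqrt{F + Y{\left(214,-289 \right)}} = \sqrt{\frac{154321}{372671} - 289} = \sqrt{- \frac{107547598}{372671}} = \frac{i \sqrt{40079870894258}}{372671}$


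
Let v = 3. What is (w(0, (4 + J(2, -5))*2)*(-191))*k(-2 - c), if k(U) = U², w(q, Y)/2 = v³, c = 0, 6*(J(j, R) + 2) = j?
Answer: -41256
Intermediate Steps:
J(j, R) = -2 + j/6
w(q, Y) = 54 (w(q, Y) = 2*3³ = 2*27 = 54)
(w(0, (4 + J(2, -5))*2)*(-191))*k(-2 - c) = (54*(-191))*(-2 - 1*0)² = -10314*(-2 + 0)² = -10314*(-2)² = -10314*4 = -41256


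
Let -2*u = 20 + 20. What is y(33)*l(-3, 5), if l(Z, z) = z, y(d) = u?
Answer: -100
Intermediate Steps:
u = -20 (u = -(20 + 20)/2 = -½*40 = -20)
y(d) = -20
y(33)*l(-3, 5) = -20*5 = -100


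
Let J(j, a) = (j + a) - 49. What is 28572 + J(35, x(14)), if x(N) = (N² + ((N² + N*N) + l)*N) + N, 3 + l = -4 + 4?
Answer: 34214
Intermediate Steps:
l = -3 (l = -3 + (-4 + 4) = -3 + 0 = -3)
x(N) = N + N² + N*(-3 + 2*N²) (x(N) = (N² + ((N² + N*N) - 3)*N) + N = (N² + ((N² + N²) - 3)*N) + N = (N² + (2*N² - 3)*N) + N = (N² + (-3 + 2*N²)*N) + N = (N² + N*(-3 + 2*N²)) + N = N + N² + N*(-3 + 2*N²))
J(j, a) = -49 + a + j (J(j, a) = (a + j) - 49 = -49 + a + j)
28572 + J(35, x(14)) = 28572 + (-49 + 14*(-2 + 14 + 2*14²) + 35) = 28572 + (-49 + 14*(-2 + 14 + 2*196) + 35) = 28572 + (-49 + 14*(-2 + 14 + 392) + 35) = 28572 + (-49 + 14*404 + 35) = 28572 + (-49 + 5656 + 35) = 28572 + 5642 = 34214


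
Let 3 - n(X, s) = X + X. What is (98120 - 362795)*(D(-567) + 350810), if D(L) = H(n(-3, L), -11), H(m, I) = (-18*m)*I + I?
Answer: -93319376175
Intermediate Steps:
n(X, s) = 3 - 2*X (n(X, s) = 3 - (X + X) = 3 - 2*X)
H(m, I) = I - 18*I*m (H(m, I) = -18*I*m + I = I - 18*I*m)
D(L) = 1771 (D(L) = -11*(1 - 18*(3 - 2*(-3))) = -11*(1 - 18*(3 + 6)) = -11*(1 - 18*9) = -11*(1 - 162) = -11*(-161) = 1771)
(98120 - 362795)*(D(-567) + 350810) = (98120 - 362795)*(1771 + 350810) = -264675*352581 = -93319376175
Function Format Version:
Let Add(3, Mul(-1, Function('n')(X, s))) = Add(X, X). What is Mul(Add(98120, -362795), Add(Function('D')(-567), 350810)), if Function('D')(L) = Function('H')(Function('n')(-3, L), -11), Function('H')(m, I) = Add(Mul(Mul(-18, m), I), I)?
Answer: -93319376175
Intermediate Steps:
Function('n')(X, s) = Add(3, Mul(-2, X)) (Function('n')(X, s) = Add(3, Mul(-1, Add(X, X))) = Add(3, Mul(-1, Mul(2, X))) = Add(3, Mul(-2, X)))
Function('H')(m, I) = Add(I, Mul(-18, I, m)) (Function('H')(m, I) = Add(Mul(-18, I, m), I) = Add(I, Mul(-18, I, m)))
Function('D')(L) = 1771 (Function('D')(L) = Mul(-11, Add(1, Mul(-18, Add(3, Mul(-2, -3))))) = Mul(-11, Add(1, Mul(-18, Add(3, 6)))) = Mul(-11, Add(1, Mul(-18, 9))) = Mul(-11, Add(1, -162)) = Mul(-11, -161) = 1771)
Mul(Add(98120, -362795), Add(Function('D')(-567), 350810)) = Mul(Add(98120, -362795), Add(1771, 350810)) = Mul(-264675, 352581) = -93319376175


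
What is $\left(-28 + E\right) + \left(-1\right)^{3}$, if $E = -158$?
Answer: $-187$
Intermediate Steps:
$\left(-28 + E\right) + \left(-1\right)^{3} = \left(-28 - 158\right) + \left(-1\right)^{3} = -186 - 1 = -187$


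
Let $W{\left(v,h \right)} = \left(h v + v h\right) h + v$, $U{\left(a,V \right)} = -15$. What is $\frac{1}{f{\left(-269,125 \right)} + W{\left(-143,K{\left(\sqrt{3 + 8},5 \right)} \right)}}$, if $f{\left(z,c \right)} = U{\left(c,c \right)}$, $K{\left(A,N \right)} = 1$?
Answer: $- \frac{1}{444} \approx -0.0022523$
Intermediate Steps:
$f{\left(z,c \right)} = -15$
$W{\left(v,h \right)} = v + 2 v h^{2}$ ($W{\left(v,h \right)} = \left(h v + h v\right) h + v = 2 h v h + v = 2 v h^{2} + v = v + 2 v h^{2}$)
$\frac{1}{f{\left(-269,125 \right)} + W{\left(-143,K{\left(\sqrt{3 + 8},5 \right)} \right)}} = \frac{1}{-15 - 143 \left(1 + 2 \cdot 1^{2}\right)} = \frac{1}{-15 - 143 \left(1 + 2 \cdot 1\right)} = \frac{1}{-15 - 143 \left(1 + 2\right)} = \frac{1}{-15 - 429} = \frac{1}{-444} = - \frac{1}{444}$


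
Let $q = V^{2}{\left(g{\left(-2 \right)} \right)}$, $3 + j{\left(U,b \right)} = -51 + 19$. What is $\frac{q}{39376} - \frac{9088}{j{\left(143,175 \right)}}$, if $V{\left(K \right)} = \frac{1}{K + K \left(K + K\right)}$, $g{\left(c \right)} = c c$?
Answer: $\frac{463772418083}{1786095360} \approx 259.66$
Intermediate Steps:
$g{\left(c \right)} = c^{2}$
$V{\left(K \right)} = \frac{1}{K + 2 K^{2}}$ ($V{\left(K \right)} = \frac{1}{K + K 2 K} = \frac{1}{K + 2 K^{2}}$)
$j{\left(U,b \right)} = -35$ ($j{\left(U,b \right)} = -3 + \left(-51 + 19\right) = -3 - 32 = -35$)
$q = \frac{1}{1296}$ ($q = \left(\frac{1}{\left(-2\right)^{2} \left(1 + 2 \left(-2\right)^{2}\right)}\right)^{2} = \left(\frac{1}{4 \left(1 + 2 \cdot 4\right)}\right)^{2} = \left(\frac{1}{4 \left(1 + 8\right)}\right)^{2} = \left(\frac{1}{4 \cdot 9}\right)^{2} = \left(\frac{1}{4} \cdot \frac{1}{9}\right)^{2} = \left(\frac{1}{36}\right)^{2} = \frac{1}{1296} \approx 0.0007716$)
$\frac{q}{39376} - \frac{9088}{j{\left(143,175 \right)}} = \frac{1}{1296 \cdot 39376} - \frac{9088}{-35} = \frac{1}{1296} \cdot \frac{1}{39376} - - \frac{9088}{35} = \frac{1}{51031296} + \frac{9088}{35} = \frac{463772418083}{1786095360}$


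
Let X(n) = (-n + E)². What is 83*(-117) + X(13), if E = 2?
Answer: -9590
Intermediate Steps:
X(n) = (2 - n)² (X(n) = (-n + 2)² = (2 - n)²)
83*(-117) + X(13) = 83*(-117) + (-2 + 13)² = -9711 + 11² = -9711 + 121 = -9590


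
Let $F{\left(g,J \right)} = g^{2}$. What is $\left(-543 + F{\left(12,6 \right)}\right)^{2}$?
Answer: $159201$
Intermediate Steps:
$\left(-543 + F{\left(12,6 \right)}\right)^{2} = \left(-543 + 12^{2}\right)^{2} = \left(-543 + 144\right)^{2} = \left(-399\right)^{2} = 159201$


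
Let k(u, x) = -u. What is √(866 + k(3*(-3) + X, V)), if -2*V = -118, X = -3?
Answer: √878 ≈ 29.631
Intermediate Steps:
V = 59 (V = -½*(-118) = 59)
√(866 + k(3*(-3) + X, V)) = √(866 - (3*(-3) - 3)) = √(866 - (-9 - 3)) = √(866 - 1*(-12)) = √(866 + 12) = √878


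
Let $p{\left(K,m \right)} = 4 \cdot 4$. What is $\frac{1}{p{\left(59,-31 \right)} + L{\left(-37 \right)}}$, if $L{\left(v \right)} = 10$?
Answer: $\frac{1}{26} \approx 0.038462$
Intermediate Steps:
$p{\left(K,m \right)} = 16$
$\frac{1}{p{\left(59,-31 \right)} + L{\left(-37 \right)}} = \frac{1}{16 + 10} = \frac{1}{26}$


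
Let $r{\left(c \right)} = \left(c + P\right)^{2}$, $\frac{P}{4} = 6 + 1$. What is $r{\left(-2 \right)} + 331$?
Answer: $1007$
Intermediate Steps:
$P = 28$ ($P = 4 \left(6 + 1\right) = 4 \cdot 7 = 28$)
$r{\left(c \right)} = \left(28 + c\right)^{2}$ ($r{\left(c \right)} = \left(c + 28\right)^{2} = \left(28 + c\right)^{2}$)
$r{\left(-2 \right)} + 331 = \left(28 - 2\right)^{2} + 331 = 26^{2} + 331 = 676 + 331 = 1007$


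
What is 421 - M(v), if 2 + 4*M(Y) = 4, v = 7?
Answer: 841/2 ≈ 420.50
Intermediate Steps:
M(Y) = 1/2 (M(Y) = -1/2 + (1/4)*4 = -1/2 + 1 = 1/2)
421 - M(v) = 421 - 1*1/2 = 421 - 1/2 = 841/2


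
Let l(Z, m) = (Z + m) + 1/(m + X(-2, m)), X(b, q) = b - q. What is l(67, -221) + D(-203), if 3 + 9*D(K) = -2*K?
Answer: -1975/18 ≈ -109.72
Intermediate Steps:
D(K) = -⅓ - 2*K/9 (D(K) = -⅓ + (-2*K)/9 = -⅓ - 2*K/9)
l(Z, m) = -½ + Z + m (l(Z, m) = (Z + m) + 1/(m + (-2 - m)) = (Z + m) + 1/(-2) = (Z + m) - ½ = -½ + Z + m)
l(67, -221) + D(-203) = (-½ + 67 - 221) + (-⅓ - 2/9*(-203)) = -309/2 + (-⅓ + 406/9) = -309/2 + 403/9 = -1975/18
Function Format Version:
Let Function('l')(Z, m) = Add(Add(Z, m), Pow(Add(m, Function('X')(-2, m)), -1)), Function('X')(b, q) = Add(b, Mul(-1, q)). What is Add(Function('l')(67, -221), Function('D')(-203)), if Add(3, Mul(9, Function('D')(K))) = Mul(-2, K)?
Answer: Rational(-1975, 18) ≈ -109.72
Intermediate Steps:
Function('D')(K) = Add(Rational(-1, 3), Mul(Rational(-2, 9), K)) (Function('D')(K) = Add(Rational(-1, 3), Mul(Rational(1, 9), Mul(-2, K))) = Add(Rational(-1, 3), Mul(Rational(-2, 9), K)))
Function('l')(Z, m) = Add(Rational(-1, 2), Z, m) (Function('l')(Z, m) = Add(Add(Z, m), Pow(Add(m, Add(-2, Mul(-1, m))), -1)) = Add(Add(Z, m), Pow(-2, -1)) = Add(Add(Z, m), Rational(-1, 2)) = Add(Rational(-1, 2), Z, m))
Add(Function('l')(67, -221), Function('D')(-203)) = Add(Add(Rational(-1, 2), 67, -221), Add(Rational(-1, 3), Mul(Rational(-2, 9), -203))) = Add(Rational(-309, 2), Add(Rational(-1, 3), Rational(406, 9))) = Add(Rational(-309, 2), Rational(403, 9)) = Rational(-1975, 18)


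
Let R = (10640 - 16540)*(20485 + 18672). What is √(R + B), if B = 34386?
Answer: I*√230991914 ≈ 15198.0*I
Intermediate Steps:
R = -231026300 (R = -5900*39157 = -231026300)
√(R + B) = √(-231026300 + 34386) = √(-230991914) = I*√230991914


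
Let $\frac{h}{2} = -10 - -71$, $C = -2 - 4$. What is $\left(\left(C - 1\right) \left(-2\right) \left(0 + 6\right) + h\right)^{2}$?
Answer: $42436$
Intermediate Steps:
$C = -6$
$h = 122$ ($h = 2 \left(-10 - -71\right) = 2 \left(-10 + 71\right) = 2 \cdot 61 = 122$)
$\left(\left(C - 1\right) \left(-2\right) \left(0 + 6\right) + h\right)^{2} = \left(\left(-6 - 1\right) \left(-2\right) \left(0 + 6\right) + 122\right)^{2} = \left(\left(-7\right) \left(-2\right) 6 + 122\right)^{2} = \left(14 \cdot 6 + 122\right)^{2} = \left(84 + 122\right)^{2} = 206^{2} = 42436$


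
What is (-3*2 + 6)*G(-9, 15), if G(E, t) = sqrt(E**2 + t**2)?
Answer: 0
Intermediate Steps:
(-3*2 + 6)*G(-9, 15) = (-3*2 + 6)*sqrt((-9)**2 + 15**2) = (-3*2 + 6)*sqrt(81 + 225) = (-6 + 6)*sqrt(306) = 0*(3*sqrt(34)) = 0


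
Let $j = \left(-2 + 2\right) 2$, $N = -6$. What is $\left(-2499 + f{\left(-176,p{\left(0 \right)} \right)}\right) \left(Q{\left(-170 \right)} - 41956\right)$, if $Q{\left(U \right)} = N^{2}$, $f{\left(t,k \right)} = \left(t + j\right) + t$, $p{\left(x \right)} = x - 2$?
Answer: $119513920$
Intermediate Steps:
$j = 0$ ($j = 0 \cdot 2 = 0$)
$p{\left(x \right)} = -2 + x$
$f{\left(t,k \right)} = 2 t$ ($f{\left(t,k \right)} = \left(t + 0\right) + t = t + t = 2 t$)
$Q{\left(U \right)} = 36$ ($Q{\left(U \right)} = \left(-6\right)^{2} = 36$)
$\left(-2499 + f{\left(-176,p{\left(0 \right)} \right)}\right) \left(Q{\left(-170 \right)} - 41956\right) = \left(-2499 + 2 \left(-176\right)\right) \left(36 - 41956\right) = \left(-2499 - 352\right) \left(-41920\right) = \left(-2851\right) \left(-41920\right) = 119513920$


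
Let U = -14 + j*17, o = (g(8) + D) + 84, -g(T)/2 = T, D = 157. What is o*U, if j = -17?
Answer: -68175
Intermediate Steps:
g(T) = -2*T
o = 225 (o = (-2*8 + 157) + 84 = (-16 + 157) + 84 = 141 + 84 = 225)
U = -303 (U = -14 - 17*17 = -14 - 289 = -303)
o*U = 225*(-303) = -68175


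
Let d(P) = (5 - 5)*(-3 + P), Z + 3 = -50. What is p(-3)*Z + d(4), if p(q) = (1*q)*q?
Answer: -477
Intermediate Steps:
Z = -53 (Z = -3 - 50 = -53)
d(P) = 0 (d(P) = 0*(-3 + P) = 0)
p(q) = q² (p(q) = q*q = q²)
p(-3)*Z + d(4) = (-3)²*(-53) + 0 = 9*(-53) + 0 = -477 + 0 = -477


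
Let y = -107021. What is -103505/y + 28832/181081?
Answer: 21828418377/19379469701 ≈ 1.1264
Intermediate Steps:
-103505/y + 28832/181081 = -103505/(-107021) + 28832/181081 = -103505*(-1/107021) + 28832*(1/181081) = 103505/107021 + 28832/181081 = 21828418377/19379469701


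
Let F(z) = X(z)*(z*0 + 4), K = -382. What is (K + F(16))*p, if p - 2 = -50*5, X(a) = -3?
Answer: 97712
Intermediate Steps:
p = -248 (p = 2 - 50*5 = 2 - 250 = -248)
F(z) = -12 (F(z) = -3*(z*0 + 4) = -3*(0 + 4) = -3*4 = -12)
(K + F(16))*p = (-382 - 12)*(-248) = -394*(-248) = 97712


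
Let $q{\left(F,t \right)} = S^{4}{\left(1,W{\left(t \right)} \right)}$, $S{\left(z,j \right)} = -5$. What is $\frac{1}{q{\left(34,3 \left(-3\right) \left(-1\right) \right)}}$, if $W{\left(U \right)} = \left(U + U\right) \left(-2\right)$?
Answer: $\frac{1}{625} \approx 0.0016$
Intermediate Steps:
$W{\left(U \right)} = - 4 U$ ($W{\left(U \right)} = 2 U \left(-2\right) = - 4 U$)
$q{\left(F,t \right)} = 625$ ($q{\left(F,t \right)} = \left(-5\right)^{4} = 625$)
$\frac{1}{q{\left(34,3 \left(-3\right) \left(-1\right) \right)}} = \frac{1}{625}$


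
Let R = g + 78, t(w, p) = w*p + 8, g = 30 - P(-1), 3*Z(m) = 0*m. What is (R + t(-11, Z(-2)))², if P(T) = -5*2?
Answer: 15876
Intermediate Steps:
P(T) = -10
Z(m) = 0 (Z(m) = (0*m)/3 = (⅓)*0 = 0)
g = 40 (g = 30 - 1*(-10) = 30 + 10 = 40)
t(w, p) = 8 + p*w (t(w, p) = p*w + 8 = 8 + p*w)
R = 118 (R = 40 + 78 = 118)
(R + t(-11, Z(-2)))² = (118 + (8 + 0*(-11)))² = (118 + (8 + 0))² = (118 + 8)² = 126² = 15876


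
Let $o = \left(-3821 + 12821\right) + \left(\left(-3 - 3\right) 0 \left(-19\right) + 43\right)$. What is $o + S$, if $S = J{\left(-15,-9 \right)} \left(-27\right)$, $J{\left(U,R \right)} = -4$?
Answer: $9151$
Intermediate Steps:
$S = 108$ ($S = \left(-4\right) \left(-27\right) = 108$)
$o = 9043$ ($o = 9000 + \left(\left(-6\right) 0 \left(-19\right) + 43\right) = 9000 + \left(0 \left(-19\right) + 43\right) = 9000 + \left(0 + 43\right) = 9000 + 43 = 9043$)
$o + S = 9043 + 108 = 9151$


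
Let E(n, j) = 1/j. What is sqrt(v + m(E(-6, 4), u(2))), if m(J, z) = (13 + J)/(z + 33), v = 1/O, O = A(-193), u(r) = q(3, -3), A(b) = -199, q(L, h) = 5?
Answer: 3*sqrt(8734110)/15124 ≈ 0.58622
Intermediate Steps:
u(r) = 5
O = -199
v = -1/199 (v = 1/(-199) = -1/199 ≈ -0.0050251)
m(J, z) = (13 + J)/(33 + z)
sqrt(v + m(E(-6, 4), u(2))) = sqrt(-1/199 + (13 + 1/4)/(33 + 5)) = sqrt(-1/199 + (13 + 1/4)/38) = sqrt(-1/199 + (1/38)*(53/4)) = sqrt(-1/199 + 53/152) = sqrt(10395/30248) = 3*sqrt(8734110)/15124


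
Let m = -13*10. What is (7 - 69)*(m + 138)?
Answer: -496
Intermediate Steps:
m = -130
(7 - 69)*(m + 138) = (7 - 69)*(-130 + 138) = -62*8 = -496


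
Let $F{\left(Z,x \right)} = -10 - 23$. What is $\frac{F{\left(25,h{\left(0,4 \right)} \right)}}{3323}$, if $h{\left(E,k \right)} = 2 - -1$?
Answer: $- \frac{33}{3323} \approx -0.0099308$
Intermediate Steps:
$h{\left(E,k \right)} = 3$ ($h{\left(E,k \right)} = 2 + 1 = 3$)
$F{\left(Z,x \right)} = -33$ ($F{\left(Z,x \right)} = -10 - 23 = -33$)
$\frac{F{\left(25,h{\left(0,4 \right)} \right)}}{3323} = - \frac{33}{3323}$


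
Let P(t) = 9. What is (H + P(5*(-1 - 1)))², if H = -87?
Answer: 6084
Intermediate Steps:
(H + P(5*(-1 - 1)))² = (-87 + 9)² = (-78)² = 6084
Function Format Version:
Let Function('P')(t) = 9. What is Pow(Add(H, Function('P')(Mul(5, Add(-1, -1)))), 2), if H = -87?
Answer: 6084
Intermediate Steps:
Pow(Add(H, Function('P')(Mul(5, Add(-1, -1)))), 2) = Pow(Add(-87, 9), 2) = Pow(-78, 2) = 6084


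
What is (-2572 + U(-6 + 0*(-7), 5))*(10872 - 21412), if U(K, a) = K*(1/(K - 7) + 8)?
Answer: 358929160/13 ≈ 2.7610e+7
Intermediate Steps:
U(K, a) = K*(8 + 1/(-7 + K)) (U(K, a) = K*(1/(-7 + K) + 8) = K*(8 + 1/(-7 + K)))
(-2572 + U(-6 + 0*(-7), 5))*(10872 - 21412) = (-2572 + (-6 + 0*(-7))*(-55 + 8*(-6 + 0*(-7)))/(-7 + (-6 + 0*(-7))))*(10872 - 21412) = (-2572 + (-6 + 0)*(-55 + 8*(-6 + 0))/(-7 + (-6 + 0)))*(-10540) = (-2572 - 6*(-55 + 8*(-6))/(-7 - 6))*(-10540) = (-2572 - 6*(-55 - 48)/(-13))*(-10540) = (-2572 - 6*(-1/13)*(-103))*(-10540) = (-2572 - 618/13)*(-10540) = -34054/13*(-10540) = 358929160/13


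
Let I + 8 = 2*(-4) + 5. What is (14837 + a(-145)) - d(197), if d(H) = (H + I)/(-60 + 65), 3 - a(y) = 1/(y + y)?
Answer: 4292813/290 ≈ 14803.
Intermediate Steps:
a(y) = 3 - 1/(2*y) (a(y) = 3 - 1/(y + y) = 3 - 1/(2*y))
I = -11 (I = -8 + (2*(-4) + 5) = -8 + (-8 + 5) = -8 - 3 = -11)
d(H) = -11/5 + H/5 (d(H) = (H - 11)/(-60 + 65) = (-11 + H)/5 = (-11 + H)*(⅕) = -11/5 + H/5)
(14837 + a(-145)) - d(197) = (14837 + (3 - ½/(-145))) - (-11/5 + (⅕)*197) = (14837 + (3 - ½*(-1/145))) - (-11/5 + 197/5) = (14837 + (3 + 1/290)) - 1*186/5 = (14837 + 871/290) - 186/5 = 4303601/290 - 186/5 = 4292813/290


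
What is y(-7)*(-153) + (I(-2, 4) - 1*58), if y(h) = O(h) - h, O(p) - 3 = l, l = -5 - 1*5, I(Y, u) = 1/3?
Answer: -173/3 ≈ -57.667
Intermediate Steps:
I(Y, u) = ⅓
l = -10 (l = -5 - 5 = -10)
O(p) = -7 (O(p) = 3 - 10 = -7)
y(h) = -7 - h
y(-7)*(-153) + (I(-2, 4) - 1*58) = (-7 - 1*(-7))*(-153) + (⅓ - 1*58) = (-7 + 7)*(-153) + (⅓ - 58) = 0*(-153) - 173/3 = 0 - 173/3 = -173/3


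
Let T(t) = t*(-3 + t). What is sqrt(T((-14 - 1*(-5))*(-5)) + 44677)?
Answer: sqrt(46567) ≈ 215.79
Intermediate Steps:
sqrt(T((-14 - 1*(-5))*(-5)) + 44677) = sqrt(((-14 - 1*(-5))*(-5))*(-3 + (-14 - 1*(-5))*(-5)) + 44677) = sqrt(((-14 + 5)*(-5))*(-3 + (-14 + 5)*(-5)) + 44677) = sqrt((-9*(-5))*(-3 - 9*(-5)) + 44677) = sqrt(45*(-3 + 45) + 44677) = sqrt(45*42 + 44677) = sqrt(1890 + 44677) = sqrt(46567)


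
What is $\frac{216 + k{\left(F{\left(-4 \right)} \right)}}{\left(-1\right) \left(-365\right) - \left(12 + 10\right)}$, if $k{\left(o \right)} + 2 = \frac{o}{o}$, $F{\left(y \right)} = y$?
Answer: $\frac{215}{343} \approx 0.62682$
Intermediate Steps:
$k{\left(o \right)} = -1$ ($k{\left(o \right)} = -2 + \frac{o}{o} = -2 + 1 = -1$)
$\frac{216 + k{\left(F{\left(-4 \right)} \right)}}{\left(-1\right) \left(-365\right) - \left(12 + 10\right)} = \frac{216 - 1}{\left(-1\right) \left(-365\right) - \left(12 + 10\right)} = \frac{215}{365 - 22} = \frac{215}{343}$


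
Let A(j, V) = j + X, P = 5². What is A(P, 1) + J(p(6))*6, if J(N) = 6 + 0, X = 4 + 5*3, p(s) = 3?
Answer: 80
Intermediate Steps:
P = 25
X = 19 (X = 4 + 15 = 19)
A(j, V) = 19 + j (A(j, V) = j + 19 = 19 + j)
J(N) = 6
A(P, 1) + J(p(6))*6 = (19 + 25) + 6*6 = 44 + 36 = 80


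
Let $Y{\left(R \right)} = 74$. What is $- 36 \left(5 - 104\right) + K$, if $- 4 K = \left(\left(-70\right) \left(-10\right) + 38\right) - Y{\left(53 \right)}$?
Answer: $3398$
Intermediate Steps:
$K = -166$ ($K = - \frac{\left(\left(-70\right) \left(-10\right) + 38\right) - 74}{4} = - \frac{\left(700 + 38\right) - 74}{4} = - \frac{738 - 74}{4} = \left(- \frac{1}{4}\right) 664 = -166$)
$- 36 \left(5 - 104\right) + K = - 36 \left(5 - 104\right) - 166 = \left(-36\right) \left(-99\right) - 166 = 3564 - 166 = 3398$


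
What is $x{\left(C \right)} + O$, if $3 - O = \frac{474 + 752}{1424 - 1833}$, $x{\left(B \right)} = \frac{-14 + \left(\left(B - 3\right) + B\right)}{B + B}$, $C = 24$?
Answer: $\frac{130423}{19632} \approx 6.6434$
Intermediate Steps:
$x{\left(B \right)} = \frac{-17 + 2 B}{2 B}$ ($x{\left(B \right)} = \frac{-14 + \left(\left(-3 + B\right) + B\right)}{2 B} = \left(-14 + \left(-3 + 2 B\right)\right) \frac{1}{2 B} = \left(-17 + 2 B\right) \frac{1}{2 B} = \frac{-17 + 2 B}{2 B}$)
$O = \frac{2453}{409}$ ($O = 3 - \frac{474 + 752}{1424 - 1833} = 3 - \frac{1226}{-409} = 3 - 1226 \left(- \frac{1}{409}\right) = 3 - - \frac{1226}{409} = 3 + \frac{1226}{409} = \frac{2453}{409} \approx 5.9976$)
$x{\left(C \right)} + O = \frac{- \frac{17}{2} + 24}{24} + \frac{2453}{409} = \frac{1}{24} \cdot \frac{31}{2} + \frac{2453}{409} = \frac{31}{48} + \frac{2453}{409} = \frac{130423}{19632}$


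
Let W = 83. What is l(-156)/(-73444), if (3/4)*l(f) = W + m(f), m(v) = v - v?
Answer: -83/55083 ≈ -0.0015068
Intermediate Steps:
m(v) = 0
l(f) = 332/3 (l(f) = 4*(83 + 0)/3 = (4/3)*83 = 332/3)
l(-156)/(-73444) = (332/3)/(-73444) = (332/3)*(-1/73444) = -83/55083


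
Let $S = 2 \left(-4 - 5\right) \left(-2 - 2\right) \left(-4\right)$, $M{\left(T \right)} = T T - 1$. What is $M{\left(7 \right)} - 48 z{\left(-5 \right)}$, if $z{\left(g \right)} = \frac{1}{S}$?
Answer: $\frac{289}{6} \approx 48.167$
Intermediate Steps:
$M{\left(T \right)} = -1 + T^{2}$ ($M{\left(T \right)} = T^{2} - 1 = -1 + T^{2}$)
$S = -288$ ($S = 2 \left(\left(-9\right) \left(-4\right)\right) \left(-4\right) = 2 \cdot 36 \left(-4\right) = 72 \left(-4\right) = -288$)
$z{\left(g \right)} = - \frac{1}{288}$ ($z{\left(g \right)} = \frac{1}{-288} = - \frac{1}{288}$)
$M{\left(7 \right)} - 48 z{\left(-5 \right)} = \left(-1 + 7^{2}\right) - - \frac{1}{6} = \left(-1 + 49\right) + \frac{1}{6} = 48 + \frac{1}{6} = \frac{289}{6}$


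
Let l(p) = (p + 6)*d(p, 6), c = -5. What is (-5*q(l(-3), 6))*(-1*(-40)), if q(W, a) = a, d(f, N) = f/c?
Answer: -1200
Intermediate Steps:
d(f, N) = -f/5 (d(f, N) = f/(-5) = f*(-⅕) = -f/5)
l(p) = -p*(6 + p)/5 (l(p) = (p + 6)*(-p/5) = (6 + p)*(-p/5) = -p*(6 + p)/5)
(-5*q(l(-3), 6))*(-1*(-40)) = (-5*6)*(-1*(-40)) = -30*40 = -1200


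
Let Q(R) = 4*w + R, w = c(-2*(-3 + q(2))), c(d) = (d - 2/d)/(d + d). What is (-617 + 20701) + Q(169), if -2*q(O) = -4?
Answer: 20254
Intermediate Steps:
q(O) = 2 (q(O) = -½*(-4) = 2)
c(d) = (d - 2/d)/(2*d) (c(d) = (d - 2/d)/((2*d)) = (d - 2/d)*(1/(2*d)) = (d - 2/d)/(2*d))
w = ¼ (w = ½ - 1/(-2*(-3 + 2))² = ½ - 1/(-2*(-1))² = ½ - 1/2² = ½ - 1*¼ = ½ - ¼ = ¼ ≈ 0.25000)
Q(R) = 1 + R (Q(R) = 4*(¼) + R = 1 + R)
(-617 + 20701) + Q(169) = (-617 + 20701) + (1 + 169) = 20084 + 170 = 20254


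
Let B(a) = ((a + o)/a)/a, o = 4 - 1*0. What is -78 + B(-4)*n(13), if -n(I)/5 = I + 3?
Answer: -78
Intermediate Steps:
n(I) = -15 - 5*I (n(I) = -5*(I + 3) = -5*(3 + I) = -15 - 5*I)
o = 4 (o = 4 + 0 = 4)
B(a) = (4 + a)/a² (B(a) = ((a + 4)/a)/a = ((4 + a)/a)/a = (4 + a)/a²)
-78 + B(-4)*n(13) = -78 + ((4 - 4)/(-4)²)*(-15 - 5*13) = -78 + ((1/16)*0)*(-15 - 65) = -78 + 0*(-80) = -78 + 0 = -78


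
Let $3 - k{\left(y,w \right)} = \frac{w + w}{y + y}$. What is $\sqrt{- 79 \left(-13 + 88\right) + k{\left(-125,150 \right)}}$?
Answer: $\frac{2 i \sqrt{37005}}{5} \approx 76.947 i$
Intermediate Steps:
$k{\left(y,w \right)} = 3 - \frac{w}{y}$ ($k{\left(y,w \right)} = 3 - \frac{w + w}{y + y} = 3 - \frac{2 w}{2 y} = 3 - 2 w \frac{1}{2 y} = 3 - \frac{w}{y}$)
$\sqrt{- 79 \left(-13 + 88\right) + k{\left(-125,150 \right)}} = \sqrt{- 79 \left(-13 + 88\right) + \left(3 - \frac{150}{-125}\right)} = \sqrt{\left(-79\right) 75 + \left(3 - 150 \left(- \frac{1}{125}\right)\right)} = \sqrt{-5925 + \left(3 + \frac{6}{5}\right)} = \sqrt{-5925 + \frac{21}{5}} = \sqrt{- \frac{29604}{5}} = \frac{2 i \sqrt{37005}}{5}$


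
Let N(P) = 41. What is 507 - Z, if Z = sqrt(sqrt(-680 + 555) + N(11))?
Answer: 507 - sqrt(41 + 5*I*sqrt(5)) ≈ 500.54 - 0.86518*I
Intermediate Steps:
Z = sqrt(41 + 5*I*sqrt(5)) (Z = sqrt(sqrt(-680 + 555) + 41) = sqrt(sqrt(-125) + 41) = sqrt(5*I*sqrt(5) + 41) = sqrt(41 + 5*I*sqrt(5)) ≈ 6.4613 + 0.86518*I)
507 - Z = 507 - sqrt(41 + 5*I*sqrt(5))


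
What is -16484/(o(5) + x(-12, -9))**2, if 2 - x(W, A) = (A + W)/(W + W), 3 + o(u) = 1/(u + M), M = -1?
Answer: -81152/13 ≈ -6242.5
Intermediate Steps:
o(u) = -3 + 1/(-1 + u) (o(u) = -3 + 1/(u - 1) = -3 + 1/(-1 + u))
x(W, A) = 2 - (A + W)/(2*W) (x(W, A) = 2 - (A + W)/(W + W) = 2 - (A + W)/(2*W))
-16484/(o(5) + x(-12, -9))**2 = -16484/((4 - 3*5)/(-1 + 5) + (1/2)*(-1*(-9) + 3*(-12))/(-12))**2 = -16484/((4 - 15)/4 + (1/2)*(-1/12)*(9 - 36))**2 = -16484/((1/4)*(-11) + (1/2)*(-1/12)*(-27))**2 = -16484/(-11/4 + 9/8)**2 = -16484/((-13/8)**2) = -16484/169/64 = -16484*64/169 = -81152/13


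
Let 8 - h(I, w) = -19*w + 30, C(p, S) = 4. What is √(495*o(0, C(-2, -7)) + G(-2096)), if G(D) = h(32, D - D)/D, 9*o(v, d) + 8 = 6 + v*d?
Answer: I*√30200478/524 ≈ 10.488*I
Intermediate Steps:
o(v, d) = -2/9 + d*v/9 (o(v, d) = -8/9 + (6 + v*d)/9 = -8/9 + (6 + d*v)/9 = -8/9 + (⅔ + d*v/9) = -2/9 + d*v/9)
h(I, w) = -22 + 19*w (h(I, w) = 8 - (-19*w + 30) = 8 - (30 - 19*w) = 8 + (-30 + 19*w) = -22 + 19*w)
G(D) = -22/D (G(D) = (-22 + 19*(D - D))/D = (-22 + 19*0)/D = (-22 + 0)/D = -22/D)
√(495*o(0, C(-2, -7)) + G(-2096)) = √(495*(-2/9 + (⅑)*4*0) - 22/(-2096)) = √(495*(-2/9 + 0) - 22*(-1/2096)) = √(495*(-2/9) + 11/1048) = √(-110 + 11/1048) = √(-115269/1048) = I*√30200478/524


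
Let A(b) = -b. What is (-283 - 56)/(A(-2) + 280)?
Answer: -113/94 ≈ -1.2021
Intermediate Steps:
(-283 - 56)/(A(-2) + 280) = (-283 - 56)/(-1*(-2) + 280) = -339/(2 + 280) = -339/282 = -339*1/282 = -113/94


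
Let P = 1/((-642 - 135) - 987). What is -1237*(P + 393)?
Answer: -857551487/1764 ≈ -4.8614e+5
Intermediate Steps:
P = -1/1764 (P = 1/(-777 - 987) = 1/(-1764) = -1/1764 ≈ -0.00056689)
-1237*(P + 393) = -1237*(-1/1764 + 393) = -1237*693251/1764 = -857551487/1764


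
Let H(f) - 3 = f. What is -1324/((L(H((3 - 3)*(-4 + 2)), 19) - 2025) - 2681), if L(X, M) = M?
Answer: 1324/4687 ≈ 0.28248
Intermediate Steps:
H(f) = 3 + f
-1324/((L(H((3 - 3)*(-4 + 2)), 19) - 2025) - 2681) = -1324/((19 - 2025) - 2681) = -1324/(-2006 - 2681) = -1324/(-4687) = -1324*(-1/4687) = 1324/4687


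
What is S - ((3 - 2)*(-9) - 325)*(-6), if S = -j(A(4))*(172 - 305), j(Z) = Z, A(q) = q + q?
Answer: -940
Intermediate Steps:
A(q) = 2*q
S = 1064 (S = -2*4*(172 - 305) = -8*(-133) = -1*(-1064) = 1064)
S - ((3 - 2)*(-9) - 325)*(-6) = 1064 - ((3 - 2)*(-9) - 325)*(-6) = 1064 - (1*(-9) - 325)*(-6) = 1064 - (-9 - 325)*(-6) = 1064 - (-334)*(-6) = 1064 - 1*2004 = 1064 - 2004 = -940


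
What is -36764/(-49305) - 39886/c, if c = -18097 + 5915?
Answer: 1207219139/300316755 ≈ 4.0198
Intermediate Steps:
c = -12182
-36764/(-49305) - 39886/c = -36764/(-49305) - 39886/(-12182) = -36764*(-1/49305) - 39886*(-1/12182) = 36764/49305 + 19943/6091 = 1207219139/300316755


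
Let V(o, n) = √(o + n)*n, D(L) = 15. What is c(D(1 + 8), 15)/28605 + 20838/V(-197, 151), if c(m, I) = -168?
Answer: -56/9535 - 3*I*√46 ≈ -0.0058731 - 20.347*I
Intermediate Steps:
V(o, n) = n*√(n + o) (V(o, n) = √(n + o)*n = n*√(n + o))
c(D(1 + 8), 15)/28605 + 20838/V(-197, 151) = -168/28605 + 20838/((151*√(151 - 197))) = -168*1/28605 + 20838/((151*√(-46))) = -56/9535 + 20838/((151*(I*√46))) = -56/9535 + 20838/((151*I*√46)) = -56/9535 + 20838*(-I*√46/6946) = -56/9535 - 3*I*√46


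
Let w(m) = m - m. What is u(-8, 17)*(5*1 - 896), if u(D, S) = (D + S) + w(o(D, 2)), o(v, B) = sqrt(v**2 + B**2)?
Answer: -8019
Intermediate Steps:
o(v, B) = sqrt(B**2 + v**2)
w(m) = 0
u(D, S) = D + S (u(D, S) = (D + S) + 0 = D + S)
u(-8, 17)*(5*1 - 896) = (-8 + 17)*(5*1 - 896) = 9*(5 - 896) = 9*(-891) = -8019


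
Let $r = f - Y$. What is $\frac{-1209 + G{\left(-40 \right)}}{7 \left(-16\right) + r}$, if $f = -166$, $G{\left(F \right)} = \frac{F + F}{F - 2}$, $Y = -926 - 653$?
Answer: $- \frac{25349}{27321} \approx -0.92782$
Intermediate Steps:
$Y = -1579$
$G{\left(F \right)} = \frac{2 F}{-2 + F}$
$r = 1413$ ($r = -166 - -1579 = -166 + 1579 = 1413$)
$\frac{-1209 + G{\left(-40 \right)}}{7 \left(-16\right) + r} = \frac{-1209 + 2 \left(-40\right) \frac{1}{-2 - 40}}{7 \left(-16\right) + 1413} = \frac{-1209 + 2 \left(-40\right) \frac{1}{-42}}{-112 + 1413} = \frac{-1209 + 2 \left(-40\right) \left(- \frac{1}{42}\right)}{1301} = \left(-1209 + \frac{40}{21}\right) \frac{1}{1301} = \left(- \frac{25349}{21}\right) \frac{1}{1301} = - \frac{25349}{27321}$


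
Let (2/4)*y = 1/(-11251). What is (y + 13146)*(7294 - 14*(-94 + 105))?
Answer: 1056046298160/11251 ≈ 9.3862e+7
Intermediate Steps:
y = -2/11251 (y = 2/(-11251) = 2*(-1/11251) = -2/11251 ≈ -0.00017776)
(y + 13146)*(7294 - 14*(-94 + 105)) = (-2/11251 + 13146)*(7294 - 14*(-94 + 105)) = 147905644*(7294 - 14*11)/11251 = 147905644*(7294 - 154)/11251 = (147905644/11251)*7140 = 1056046298160/11251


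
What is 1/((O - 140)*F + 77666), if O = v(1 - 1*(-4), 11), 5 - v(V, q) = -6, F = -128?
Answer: 1/94178 ≈ 1.0618e-5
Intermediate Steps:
v(V, q) = 11 (v(V, q) = 5 - 1*(-6) = 5 + 6 = 11)
O = 11
1/((O - 140)*F + 77666) = 1/((11 - 140)*(-128) + 77666) = 1/(-129*(-128) + 77666) = 1/(16512 + 77666) = 1/94178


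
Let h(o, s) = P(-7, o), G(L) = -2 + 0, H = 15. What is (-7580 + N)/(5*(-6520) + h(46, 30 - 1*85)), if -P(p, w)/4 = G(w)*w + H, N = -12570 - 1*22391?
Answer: 42541/32292 ≈ 1.3174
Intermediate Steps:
G(L) = -2
N = -34961 (N = -12570 - 22391 = -34961)
P(p, w) = -60 + 8*w (P(p, w) = -4*(-2*w + 15) = -4*(15 - 2*w) = -60 + 8*w)
h(o, s) = -60 + 8*o
(-7580 + N)/(5*(-6520) + h(46, 30 - 1*85)) = (-7580 - 34961)/(5*(-6520) + (-60 + 8*46)) = -42541/(-32600 + (-60 + 368)) = -42541/(-32600 + 308) = -42541/(-32292) = -42541*(-1/32292) = 42541/32292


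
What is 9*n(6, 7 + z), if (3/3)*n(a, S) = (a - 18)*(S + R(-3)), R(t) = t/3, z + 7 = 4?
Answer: -324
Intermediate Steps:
z = -3 (z = -7 + 4 = -3)
R(t) = t/3 (R(t) = t*(⅓) = t/3)
n(a, S) = (-1 + S)*(-18 + a) (n(a, S) = (a - 18)*(S + (⅓)*(-3)) = (-18 + a)*(S - 1) = (-18 + a)*(-1 + S) = (-1 + S)*(-18 + a))
9*n(6, 7 + z) = 9*(18 - 1*6 - 18*(7 - 3) + (7 - 3)*6) = 9*(18 - 6 - 18*4 + 4*6) = 9*(18 - 6 - 72 + 24) = 9*(-36) = -324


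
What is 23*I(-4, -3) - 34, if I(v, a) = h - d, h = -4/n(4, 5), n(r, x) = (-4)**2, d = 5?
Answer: -619/4 ≈ -154.75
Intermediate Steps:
n(r, x) = 16
h = -1/4 (h = -4/16 = -4*1/16 = -1/4 ≈ -0.25000)
I(v, a) = -21/4 (I(v, a) = -1/4 - 1*5 = -1/4 - 5 = -21/4)
23*I(-4, -3) - 34 = 23*(-21/4) - 34 = -483/4 - 34 = -619/4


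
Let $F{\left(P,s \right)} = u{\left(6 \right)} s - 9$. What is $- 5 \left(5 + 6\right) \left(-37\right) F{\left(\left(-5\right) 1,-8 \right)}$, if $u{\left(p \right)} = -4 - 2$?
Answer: $79365$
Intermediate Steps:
$u{\left(p \right)} = -6$
$F{\left(P,s \right)} = -9 - 6 s$ ($F{\left(P,s \right)} = - 6 s - 9 = -9 - 6 s$)
$- 5 \left(5 + 6\right) \left(-37\right) F{\left(\left(-5\right) 1,-8 \right)} = - 5 \left(5 + 6\right) \left(-37\right) \left(-9 - -48\right) = \left(-5\right) 11 \left(-37\right) \left(-9 + 48\right) = \left(-55\right) \left(-37\right) 39 = 2035 \cdot 39 = 79365$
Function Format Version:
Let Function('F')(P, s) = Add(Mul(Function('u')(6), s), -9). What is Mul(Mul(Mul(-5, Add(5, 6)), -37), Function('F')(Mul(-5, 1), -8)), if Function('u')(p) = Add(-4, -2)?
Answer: 79365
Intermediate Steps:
Function('u')(p) = -6
Function('F')(P, s) = Add(-9, Mul(-6, s)) (Function('F')(P, s) = Add(Mul(-6, s), -9) = Add(-9, Mul(-6, s)))
Mul(Mul(Mul(-5, Add(5, 6)), -37), Function('F')(Mul(-5, 1), -8)) = Mul(Mul(Mul(-5, Add(5, 6)), -37), Add(-9, Mul(-6, -8))) = Mul(Mul(Mul(-5, 11), -37), Add(-9, 48)) = Mul(Mul(-55, -37), 39) = Mul(2035, 39) = 79365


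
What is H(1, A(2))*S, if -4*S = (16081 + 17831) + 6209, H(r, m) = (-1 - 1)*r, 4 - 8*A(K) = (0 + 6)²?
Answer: 40121/2 ≈ 20061.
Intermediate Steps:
A(K) = -4 (A(K) = ½ - (0 + 6)²/8 = ½ - ⅛*6² = ½ - ⅛*36 = ½ - 9/2 = -4)
H(r, m) = -2*r
S = -40121/4 (S = -((16081 + 17831) + 6209)/4 = -(33912 + 6209)/4 = -¼*40121 = -40121/4 ≈ -10030.)
H(1, A(2))*S = -2*1*(-40121/4) = -2*(-40121/4) = 40121/2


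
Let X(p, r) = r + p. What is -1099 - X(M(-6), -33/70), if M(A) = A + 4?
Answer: -76757/70 ≈ -1096.5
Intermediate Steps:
M(A) = 4 + A
X(p, r) = p + r
-1099 - X(M(-6), -33/70) = -1099 - ((4 - 6) - 33/70) = -1099 - (-2 - 33*1/70) = -1099 - (-2 - 33/70) = -1099 - 1*(-173/70) = -1099 + 173/70 = -76757/70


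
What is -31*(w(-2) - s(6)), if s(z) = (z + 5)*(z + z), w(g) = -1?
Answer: 4123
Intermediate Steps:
s(z) = 2*z*(5 + z) (s(z) = (5 + z)*(2*z) = 2*z*(5 + z))
-31*(w(-2) - s(6)) = -31*(-1 - 2*6*(5 + 6)) = -31*(-1 - 2*6*11) = -31*(-1 - 1*132) = -31*(-1 - 132) = -31*(-133) = 4123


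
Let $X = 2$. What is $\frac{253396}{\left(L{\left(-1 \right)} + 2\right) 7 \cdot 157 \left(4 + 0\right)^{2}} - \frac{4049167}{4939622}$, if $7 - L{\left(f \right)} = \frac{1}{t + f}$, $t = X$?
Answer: $\frac{85259504511}{86858313248} \approx 0.98159$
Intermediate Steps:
$t = 2$
$L{\left(f \right)} = 7 - \frac{1}{2 + f}$
$\frac{253396}{\left(L{\left(-1 \right)} + 2\right) 7 \cdot 157 \left(4 + 0\right)^{2}} - \frac{4049167}{4939622} = \frac{253396}{\left(\frac{13 + 7 \left(-1\right)}{2 - 1} + 2\right) 7 \cdot 157 \left(4 + 0\right)^{2}} - \frac{4049167}{4939622} = \frac{253396}{\left(\frac{13 - 7}{1} + 2\right) 7 \cdot 157 \cdot 4^{2}} - \frac{4049167}{4939622} = \frac{253396}{\left(1 \cdot 6 + 2\right) 7 \cdot 157 \cdot 16} - \frac{4049167}{4939622} = \frac{253396}{\left(6 + 2\right) 7 \cdot 157 \cdot 16} - \frac{4049167}{4939622} = \frac{253396}{8 \cdot 7 \cdot 157 \cdot 16} - \frac{4049167}{4939622} = \frac{253396}{56 \cdot 157 \cdot 16} - \frac{4049167}{4939622} = \frac{253396}{8792 \cdot 16} - \frac{4049167}{4939622} = \frac{253396}{140672} - \frac{4049167}{4939622} = 253396 \cdot \frac{1}{140672} - \frac{4049167}{4939622} = \frac{63349}{35168} - \frac{4049167}{4939622} = \frac{85259504511}{86858313248}$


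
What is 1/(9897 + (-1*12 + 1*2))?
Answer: 1/9887 ≈ 0.00010114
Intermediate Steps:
1/(9897 + (-1*12 + 1*2)) = 1/(9897 + (-12 + 2)) = 1/(9897 - 10) = 1/9887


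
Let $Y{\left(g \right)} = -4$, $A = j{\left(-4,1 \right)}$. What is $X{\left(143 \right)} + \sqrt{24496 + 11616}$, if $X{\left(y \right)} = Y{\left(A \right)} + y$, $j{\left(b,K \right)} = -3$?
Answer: $139 + 4 \sqrt{2257} \approx 329.03$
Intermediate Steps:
$A = -3$
$X{\left(y \right)} = -4 + y$
$X{\left(143 \right)} + \sqrt{24496 + 11616} = \left(-4 + 143\right) + \sqrt{24496 + 11616} = 139 + \sqrt{36112} = 139 + 4 \sqrt{2257}$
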